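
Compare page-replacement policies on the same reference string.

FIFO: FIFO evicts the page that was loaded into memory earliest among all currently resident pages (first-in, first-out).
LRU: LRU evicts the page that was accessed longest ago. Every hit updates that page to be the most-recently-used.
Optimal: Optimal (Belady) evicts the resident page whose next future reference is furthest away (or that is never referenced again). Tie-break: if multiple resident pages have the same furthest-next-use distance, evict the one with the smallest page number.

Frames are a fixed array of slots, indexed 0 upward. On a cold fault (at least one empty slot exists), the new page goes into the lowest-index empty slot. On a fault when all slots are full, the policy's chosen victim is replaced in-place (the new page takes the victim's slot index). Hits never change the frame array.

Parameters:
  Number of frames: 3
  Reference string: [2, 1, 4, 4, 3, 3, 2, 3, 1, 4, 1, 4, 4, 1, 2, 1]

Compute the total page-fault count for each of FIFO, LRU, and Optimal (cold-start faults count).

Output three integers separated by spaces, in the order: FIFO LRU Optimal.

--- FIFO ---
  step 0: ref 2 -> FAULT, frames=[2,-,-] (faults so far: 1)
  step 1: ref 1 -> FAULT, frames=[2,1,-] (faults so far: 2)
  step 2: ref 4 -> FAULT, frames=[2,1,4] (faults so far: 3)
  step 3: ref 4 -> HIT, frames=[2,1,4] (faults so far: 3)
  step 4: ref 3 -> FAULT, evict 2, frames=[3,1,4] (faults so far: 4)
  step 5: ref 3 -> HIT, frames=[3,1,4] (faults so far: 4)
  step 6: ref 2 -> FAULT, evict 1, frames=[3,2,4] (faults so far: 5)
  step 7: ref 3 -> HIT, frames=[3,2,4] (faults so far: 5)
  step 8: ref 1 -> FAULT, evict 4, frames=[3,2,1] (faults so far: 6)
  step 9: ref 4 -> FAULT, evict 3, frames=[4,2,1] (faults so far: 7)
  step 10: ref 1 -> HIT, frames=[4,2,1] (faults so far: 7)
  step 11: ref 4 -> HIT, frames=[4,2,1] (faults so far: 7)
  step 12: ref 4 -> HIT, frames=[4,2,1] (faults so far: 7)
  step 13: ref 1 -> HIT, frames=[4,2,1] (faults so far: 7)
  step 14: ref 2 -> HIT, frames=[4,2,1] (faults so far: 7)
  step 15: ref 1 -> HIT, frames=[4,2,1] (faults so far: 7)
  FIFO total faults: 7
--- LRU ---
  step 0: ref 2 -> FAULT, frames=[2,-,-] (faults so far: 1)
  step 1: ref 1 -> FAULT, frames=[2,1,-] (faults so far: 2)
  step 2: ref 4 -> FAULT, frames=[2,1,4] (faults so far: 3)
  step 3: ref 4 -> HIT, frames=[2,1,4] (faults so far: 3)
  step 4: ref 3 -> FAULT, evict 2, frames=[3,1,4] (faults so far: 4)
  step 5: ref 3 -> HIT, frames=[3,1,4] (faults so far: 4)
  step 6: ref 2 -> FAULT, evict 1, frames=[3,2,4] (faults so far: 5)
  step 7: ref 3 -> HIT, frames=[3,2,4] (faults so far: 5)
  step 8: ref 1 -> FAULT, evict 4, frames=[3,2,1] (faults so far: 6)
  step 9: ref 4 -> FAULT, evict 2, frames=[3,4,1] (faults so far: 7)
  step 10: ref 1 -> HIT, frames=[3,4,1] (faults so far: 7)
  step 11: ref 4 -> HIT, frames=[3,4,1] (faults so far: 7)
  step 12: ref 4 -> HIT, frames=[3,4,1] (faults so far: 7)
  step 13: ref 1 -> HIT, frames=[3,4,1] (faults so far: 7)
  step 14: ref 2 -> FAULT, evict 3, frames=[2,4,1] (faults so far: 8)
  step 15: ref 1 -> HIT, frames=[2,4,1] (faults so far: 8)
  LRU total faults: 8
--- Optimal ---
  step 0: ref 2 -> FAULT, frames=[2,-,-] (faults so far: 1)
  step 1: ref 1 -> FAULT, frames=[2,1,-] (faults so far: 2)
  step 2: ref 4 -> FAULT, frames=[2,1,4] (faults so far: 3)
  step 3: ref 4 -> HIT, frames=[2,1,4] (faults so far: 3)
  step 4: ref 3 -> FAULT, evict 4, frames=[2,1,3] (faults so far: 4)
  step 5: ref 3 -> HIT, frames=[2,1,3] (faults so far: 4)
  step 6: ref 2 -> HIT, frames=[2,1,3] (faults so far: 4)
  step 7: ref 3 -> HIT, frames=[2,1,3] (faults so far: 4)
  step 8: ref 1 -> HIT, frames=[2,1,3] (faults so far: 4)
  step 9: ref 4 -> FAULT, evict 3, frames=[2,1,4] (faults so far: 5)
  step 10: ref 1 -> HIT, frames=[2,1,4] (faults so far: 5)
  step 11: ref 4 -> HIT, frames=[2,1,4] (faults so far: 5)
  step 12: ref 4 -> HIT, frames=[2,1,4] (faults so far: 5)
  step 13: ref 1 -> HIT, frames=[2,1,4] (faults so far: 5)
  step 14: ref 2 -> HIT, frames=[2,1,4] (faults so far: 5)
  step 15: ref 1 -> HIT, frames=[2,1,4] (faults so far: 5)
  Optimal total faults: 5

Answer: 7 8 5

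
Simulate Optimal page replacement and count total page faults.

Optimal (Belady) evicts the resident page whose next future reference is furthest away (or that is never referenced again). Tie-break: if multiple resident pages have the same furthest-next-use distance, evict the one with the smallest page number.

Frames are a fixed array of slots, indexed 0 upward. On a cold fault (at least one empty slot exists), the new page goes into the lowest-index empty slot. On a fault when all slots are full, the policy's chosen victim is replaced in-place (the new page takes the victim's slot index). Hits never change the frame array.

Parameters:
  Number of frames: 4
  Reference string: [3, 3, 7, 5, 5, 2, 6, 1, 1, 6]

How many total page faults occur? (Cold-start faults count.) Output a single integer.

Step 0: ref 3 → FAULT, frames=[3,-,-,-]
Step 1: ref 3 → HIT, frames=[3,-,-,-]
Step 2: ref 7 → FAULT, frames=[3,7,-,-]
Step 3: ref 5 → FAULT, frames=[3,7,5,-]
Step 4: ref 5 → HIT, frames=[3,7,5,-]
Step 5: ref 2 → FAULT, frames=[3,7,5,2]
Step 6: ref 6 → FAULT (evict 2), frames=[3,7,5,6]
Step 7: ref 1 → FAULT (evict 3), frames=[1,7,5,6]
Step 8: ref 1 → HIT, frames=[1,7,5,6]
Step 9: ref 6 → HIT, frames=[1,7,5,6]
Total faults: 6

Answer: 6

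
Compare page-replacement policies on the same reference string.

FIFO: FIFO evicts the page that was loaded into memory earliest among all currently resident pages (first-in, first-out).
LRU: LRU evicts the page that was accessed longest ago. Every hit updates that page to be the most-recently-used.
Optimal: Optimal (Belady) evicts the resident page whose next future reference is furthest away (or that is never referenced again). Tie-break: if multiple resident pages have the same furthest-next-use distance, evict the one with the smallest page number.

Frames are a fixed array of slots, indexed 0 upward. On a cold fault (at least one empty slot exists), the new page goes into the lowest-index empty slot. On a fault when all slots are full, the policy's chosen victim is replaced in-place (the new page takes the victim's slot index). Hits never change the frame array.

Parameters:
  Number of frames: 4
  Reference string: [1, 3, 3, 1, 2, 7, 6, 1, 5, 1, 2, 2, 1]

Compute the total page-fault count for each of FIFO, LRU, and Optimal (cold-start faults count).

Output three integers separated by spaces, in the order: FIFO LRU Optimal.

Answer: 8 7 6

Derivation:
--- FIFO ---
  step 0: ref 1 -> FAULT, frames=[1,-,-,-] (faults so far: 1)
  step 1: ref 3 -> FAULT, frames=[1,3,-,-] (faults so far: 2)
  step 2: ref 3 -> HIT, frames=[1,3,-,-] (faults so far: 2)
  step 3: ref 1 -> HIT, frames=[1,3,-,-] (faults so far: 2)
  step 4: ref 2 -> FAULT, frames=[1,3,2,-] (faults so far: 3)
  step 5: ref 7 -> FAULT, frames=[1,3,2,7] (faults so far: 4)
  step 6: ref 6 -> FAULT, evict 1, frames=[6,3,2,7] (faults so far: 5)
  step 7: ref 1 -> FAULT, evict 3, frames=[6,1,2,7] (faults so far: 6)
  step 8: ref 5 -> FAULT, evict 2, frames=[6,1,5,7] (faults so far: 7)
  step 9: ref 1 -> HIT, frames=[6,1,5,7] (faults so far: 7)
  step 10: ref 2 -> FAULT, evict 7, frames=[6,1,5,2] (faults so far: 8)
  step 11: ref 2 -> HIT, frames=[6,1,5,2] (faults so far: 8)
  step 12: ref 1 -> HIT, frames=[6,1,5,2] (faults so far: 8)
  FIFO total faults: 8
--- LRU ---
  step 0: ref 1 -> FAULT, frames=[1,-,-,-] (faults so far: 1)
  step 1: ref 3 -> FAULT, frames=[1,3,-,-] (faults so far: 2)
  step 2: ref 3 -> HIT, frames=[1,3,-,-] (faults so far: 2)
  step 3: ref 1 -> HIT, frames=[1,3,-,-] (faults so far: 2)
  step 4: ref 2 -> FAULT, frames=[1,3,2,-] (faults so far: 3)
  step 5: ref 7 -> FAULT, frames=[1,3,2,7] (faults so far: 4)
  step 6: ref 6 -> FAULT, evict 3, frames=[1,6,2,7] (faults so far: 5)
  step 7: ref 1 -> HIT, frames=[1,6,2,7] (faults so far: 5)
  step 8: ref 5 -> FAULT, evict 2, frames=[1,6,5,7] (faults so far: 6)
  step 9: ref 1 -> HIT, frames=[1,6,5,7] (faults so far: 6)
  step 10: ref 2 -> FAULT, evict 7, frames=[1,6,5,2] (faults so far: 7)
  step 11: ref 2 -> HIT, frames=[1,6,5,2] (faults so far: 7)
  step 12: ref 1 -> HIT, frames=[1,6,5,2] (faults so far: 7)
  LRU total faults: 7
--- Optimal ---
  step 0: ref 1 -> FAULT, frames=[1,-,-,-] (faults so far: 1)
  step 1: ref 3 -> FAULT, frames=[1,3,-,-] (faults so far: 2)
  step 2: ref 3 -> HIT, frames=[1,3,-,-] (faults so far: 2)
  step 3: ref 1 -> HIT, frames=[1,3,-,-] (faults so far: 2)
  step 4: ref 2 -> FAULT, frames=[1,3,2,-] (faults so far: 3)
  step 5: ref 7 -> FAULT, frames=[1,3,2,7] (faults so far: 4)
  step 6: ref 6 -> FAULT, evict 3, frames=[1,6,2,7] (faults so far: 5)
  step 7: ref 1 -> HIT, frames=[1,6,2,7] (faults so far: 5)
  step 8: ref 5 -> FAULT, evict 6, frames=[1,5,2,7] (faults so far: 6)
  step 9: ref 1 -> HIT, frames=[1,5,2,7] (faults so far: 6)
  step 10: ref 2 -> HIT, frames=[1,5,2,7] (faults so far: 6)
  step 11: ref 2 -> HIT, frames=[1,5,2,7] (faults so far: 6)
  step 12: ref 1 -> HIT, frames=[1,5,2,7] (faults so far: 6)
  Optimal total faults: 6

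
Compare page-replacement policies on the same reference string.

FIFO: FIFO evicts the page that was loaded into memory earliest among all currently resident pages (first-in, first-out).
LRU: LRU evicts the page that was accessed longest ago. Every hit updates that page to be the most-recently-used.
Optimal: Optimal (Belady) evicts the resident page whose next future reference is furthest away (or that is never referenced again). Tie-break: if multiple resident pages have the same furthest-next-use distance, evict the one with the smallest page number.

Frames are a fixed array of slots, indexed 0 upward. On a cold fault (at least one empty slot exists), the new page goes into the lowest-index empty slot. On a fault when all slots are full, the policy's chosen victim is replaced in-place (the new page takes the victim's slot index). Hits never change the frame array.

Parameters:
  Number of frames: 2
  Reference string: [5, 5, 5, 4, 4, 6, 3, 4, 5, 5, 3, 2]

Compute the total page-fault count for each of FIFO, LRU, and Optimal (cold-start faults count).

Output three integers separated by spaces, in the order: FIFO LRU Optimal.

Answer: 8 8 6

Derivation:
--- FIFO ---
  step 0: ref 5 -> FAULT, frames=[5,-] (faults so far: 1)
  step 1: ref 5 -> HIT, frames=[5,-] (faults so far: 1)
  step 2: ref 5 -> HIT, frames=[5,-] (faults so far: 1)
  step 3: ref 4 -> FAULT, frames=[5,4] (faults so far: 2)
  step 4: ref 4 -> HIT, frames=[5,4] (faults so far: 2)
  step 5: ref 6 -> FAULT, evict 5, frames=[6,4] (faults so far: 3)
  step 6: ref 3 -> FAULT, evict 4, frames=[6,3] (faults so far: 4)
  step 7: ref 4 -> FAULT, evict 6, frames=[4,3] (faults so far: 5)
  step 8: ref 5 -> FAULT, evict 3, frames=[4,5] (faults so far: 6)
  step 9: ref 5 -> HIT, frames=[4,5] (faults so far: 6)
  step 10: ref 3 -> FAULT, evict 4, frames=[3,5] (faults so far: 7)
  step 11: ref 2 -> FAULT, evict 5, frames=[3,2] (faults so far: 8)
  FIFO total faults: 8
--- LRU ---
  step 0: ref 5 -> FAULT, frames=[5,-] (faults so far: 1)
  step 1: ref 5 -> HIT, frames=[5,-] (faults so far: 1)
  step 2: ref 5 -> HIT, frames=[5,-] (faults so far: 1)
  step 3: ref 4 -> FAULT, frames=[5,4] (faults so far: 2)
  step 4: ref 4 -> HIT, frames=[5,4] (faults so far: 2)
  step 5: ref 6 -> FAULT, evict 5, frames=[6,4] (faults so far: 3)
  step 6: ref 3 -> FAULT, evict 4, frames=[6,3] (faults so far: 4)
  step 7: ref 4 -> FAULT, evict 6, frames=[4,3] (faults so far: 5)
  step 8: ref 5 -> FAULT, evict 3, frames=[4,5] (faults so far: 6)
  step 9: ref 5 -> HIT, frames=[4,5] (faults so far: 6)
  step 10: ref 3 -> FAULT, evict 4, frames=[3,5] (faults so far: 7)
  step 11: ref 2 -> FAULT, evict 5, frames=[3,2] (faults so far: 8)
  LRU total faults: 8
--- Optimal ---
  step 0: ref 5 -> FAULT, frames=[5,-] (faults so far: 1)
  step 1: ref 5 -> HIT, frames=[5,-] (faults so far: 1)
  step 2: ref 5 -> HIT, frames=[5,-] (faults so far: 1)
  step 3: ref 4 -> FAULT, frames=[5,4] (faults so far: 2)
  step 4: ref 4 -> HIT, frames=[5,4] (faults so far: 2)
  step 5: ref 6 -> FAULT, evict 5, frames=[6,4] (faults so far: 3)
  step 6: ref 3 -> FAULT, evict 6, frames=[3,4] (faults so far: 4)
  step 7: ref 4 -> HIT, frames=[3,4] (faults so far: 4)
  step 8: ref 5 -> FAULT, evict 4, frames=[3,5] (faults so far: 5)
  step 9: ref 5 -> HIT, frames=[3,5] (faults so far: 5)
  step 10: ref 3 -> HIT, frames=[3,5] (faults so far: 5)
  step 11: ref 2 -> FAULT, evict 3, frames=[2,5] (faults so far: 6)
  Optimal total faults: 6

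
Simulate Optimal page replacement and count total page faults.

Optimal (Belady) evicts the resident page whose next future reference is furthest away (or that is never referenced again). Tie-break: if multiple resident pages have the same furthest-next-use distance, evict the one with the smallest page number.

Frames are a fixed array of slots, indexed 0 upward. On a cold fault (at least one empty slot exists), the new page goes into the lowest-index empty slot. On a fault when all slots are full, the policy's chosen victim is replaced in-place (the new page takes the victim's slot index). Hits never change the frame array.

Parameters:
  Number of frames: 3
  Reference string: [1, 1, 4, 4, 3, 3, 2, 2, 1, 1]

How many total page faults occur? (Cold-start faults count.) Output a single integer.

Step 0: ref 1 → FAULT, frames=[1,-,-]
Step 1: ref 1 → HIT, frames=[1,-,-]
Step 2: ref 4 → FAULT, frames=[1,4,-]
Step 3: ref 4 → HIT, frames=[1,4,-]
Step 4: ref 3 → FAULT, frames=[1,4,3]
Step 5: ref 3 → HIT, frames=[1,4,3]
Step 6: ref 2 → FAULT (evict 3), frames=[1,4,2]
Step 7: ref 2 → HIT, frames=[1,4,2]
Step 8: ref 1 → HIT, frames=[1,4,2]
Step 9: ref 1 → HIT, frames=[1,4,2]
Total faults: 4

Answer: 4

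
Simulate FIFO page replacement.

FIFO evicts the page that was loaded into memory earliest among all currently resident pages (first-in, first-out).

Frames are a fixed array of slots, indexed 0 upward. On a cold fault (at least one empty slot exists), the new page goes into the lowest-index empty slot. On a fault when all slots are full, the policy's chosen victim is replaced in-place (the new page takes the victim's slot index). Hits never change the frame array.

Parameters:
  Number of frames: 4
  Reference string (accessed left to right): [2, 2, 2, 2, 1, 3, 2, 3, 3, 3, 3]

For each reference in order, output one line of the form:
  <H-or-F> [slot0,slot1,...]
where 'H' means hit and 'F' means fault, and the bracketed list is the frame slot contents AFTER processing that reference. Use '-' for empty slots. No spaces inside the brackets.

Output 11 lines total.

F [2,-,-,-]
H [2,-,-,-]
H [2,-,-,-]
H [2,-,-,-]
F [2,1,-,-]
F [2,1,3,-]
H [2,1,3,-]
H [2,1,3,-]
H [2,1,3,-]
H [2,1,3,-]
H [2,1,3,-]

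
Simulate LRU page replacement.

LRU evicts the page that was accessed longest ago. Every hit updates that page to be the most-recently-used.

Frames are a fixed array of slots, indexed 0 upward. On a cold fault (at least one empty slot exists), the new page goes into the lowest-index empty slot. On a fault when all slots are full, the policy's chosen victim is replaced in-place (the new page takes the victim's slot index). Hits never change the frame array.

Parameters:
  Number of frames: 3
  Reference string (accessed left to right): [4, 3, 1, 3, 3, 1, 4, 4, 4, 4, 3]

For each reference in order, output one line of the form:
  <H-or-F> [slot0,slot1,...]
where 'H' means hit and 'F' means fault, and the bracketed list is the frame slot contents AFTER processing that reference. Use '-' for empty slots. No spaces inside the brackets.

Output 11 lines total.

F [4,-,-]
F [4,3,-]
F [4,3,1]
H [4,3,1]
H [4,3,1]
H [4,3,1]
H [4,3,1]
H [4,3,1]
H [4,3,1]
H [4,3,1]
H [4,3,1]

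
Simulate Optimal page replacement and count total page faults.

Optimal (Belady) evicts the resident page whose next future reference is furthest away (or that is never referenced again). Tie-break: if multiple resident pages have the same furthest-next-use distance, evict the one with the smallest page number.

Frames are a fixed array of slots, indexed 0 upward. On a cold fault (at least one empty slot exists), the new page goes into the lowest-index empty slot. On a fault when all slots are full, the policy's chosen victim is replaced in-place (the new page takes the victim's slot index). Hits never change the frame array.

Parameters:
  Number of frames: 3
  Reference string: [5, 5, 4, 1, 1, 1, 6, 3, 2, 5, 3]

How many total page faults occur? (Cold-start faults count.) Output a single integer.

Step 0: ref 5 → FAULT, frames=[5,-,-]
Step 1: ref 5 → HIT, frames=[5,-,-]
Step 2: ref 4 → FAULT, frames=[5,4,-]
Step 3: ref 1 → FAULT, frames=[5,4,1]
Step 4: ref 1 → HIT, frames=[5,4,1]
Step 5: ref 1 → HIT, frames=[5,4,1]
Step 6: ref 6 → FAULT (evict 1), frames=[5,4,6]
Step 7: ref 3 → FAULT (evict 4), frames=[5,3,6]
Step 8: ref 2 → FAULT (evict 6), frames=[5,3,2]
Step 9: ref 5 → HIT, frames=[5,3,2]
Step 10: ref 3 → HIT, frames=[5,3,2]
Total faults: 6

Answer: 6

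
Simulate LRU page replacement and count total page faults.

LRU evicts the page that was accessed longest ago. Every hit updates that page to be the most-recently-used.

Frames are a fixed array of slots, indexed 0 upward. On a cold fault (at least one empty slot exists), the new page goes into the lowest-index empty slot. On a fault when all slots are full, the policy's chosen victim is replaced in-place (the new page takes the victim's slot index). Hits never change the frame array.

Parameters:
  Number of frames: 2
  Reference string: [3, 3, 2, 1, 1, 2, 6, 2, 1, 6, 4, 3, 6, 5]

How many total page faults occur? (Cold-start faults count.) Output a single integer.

Step 0: ref 3 → FAULT, frames=[3,-]
Step 1: ref 3 → HIT, frames=[3,-]
Step 2: ref 2 → FAULT, frames=[3,2]
Step 3: ref 1 → FAULT (evict 3), frames=[1,2]
Step 4: ref 1 → HIT, frames=[1,2]
Step 5: ref 2 → HIT, frames=[1,2]
Step 6: ref 6 → FAULT (evict 1), frames=[6,2]
Step 7: ref 2 → HIT, frames=[6,2]
Step 8: ref 1 → FAULT (evict 6), frames=[1,2]
Step 9: ref 6 → FAULT (evict 2), frames=[1,6]
Step 10: ref 4 → FAULT (evict 1), frames=[4,6]
Step 11: ref 3 → FAULT (evict 6), frames=[4,3]
Step 12: ref 6 → FAULT (evict 4), frames=[6,3]
Step 13: ref 5 → FAULT (evict 3), frames=[6,5]
Total faults: 10

Answer: 10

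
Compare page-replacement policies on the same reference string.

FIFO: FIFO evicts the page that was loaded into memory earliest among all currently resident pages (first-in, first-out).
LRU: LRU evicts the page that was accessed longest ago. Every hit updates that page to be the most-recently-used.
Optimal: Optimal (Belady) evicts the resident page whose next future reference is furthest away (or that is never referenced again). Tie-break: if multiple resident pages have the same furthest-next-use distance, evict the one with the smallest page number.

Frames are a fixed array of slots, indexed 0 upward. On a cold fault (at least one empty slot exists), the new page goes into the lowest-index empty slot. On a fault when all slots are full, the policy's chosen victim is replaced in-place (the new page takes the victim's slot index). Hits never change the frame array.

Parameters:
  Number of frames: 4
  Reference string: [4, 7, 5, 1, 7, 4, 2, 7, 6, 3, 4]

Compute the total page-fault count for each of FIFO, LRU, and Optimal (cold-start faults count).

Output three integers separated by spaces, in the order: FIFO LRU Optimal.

Answer: 8 8 7

Derivation:
--- FIFO ---
  step 0: ref 4 -> FAULT, frames=[4,-,-,-] (faults so far: 1)
  step 1: ref 7 -> FAULT, frames=[4,7,-,-] (faults so far: 2)
  step 2: ref 5 -> FAULT, frames=[4,7,5,-] (faults so far: 3)
  step 3: ref 1 -> FAULT, frames=[4,7,5,1] (faults so far: 4)
  step 4: ref 7 -> HIT, frames=[4,7,5,1] (faults so far: 4)
  step 5: ref 4 -> HIT, frames=[4,7,5,1] (faults so far: 4)
  step 6: ref 2 -> FAULT, evict 4, frames=[2,7,5,1] (faults so far: 5)
  step 7: ref 7 -> HIT, frames=[2,7,5,1] (faults so far: 5)
  step 8: ref 6 -> FAULT, evict 7, frames=[2,6,5,1] (faults so far: 6)
  step 9: ref 3 -> FAULT, evict 5, frames=[2,6,3,1] (faults so far: 7)
  step 10: ref 4 -> FAULT, evict 1, frames=[2,6,3,4] (faults so far: 8)
  FIFO total faults: 8
--- LRU ---
  step 0: ref 4 -> FAULT, frames=[4,-,-,-] (faults so far: 1)
  step 1: ref 7 -> FAULT, frames=[4,7,-,-] (faults so far: 2)
  step 2: ref 5 -> FAULT, frames=[4,7,5,-] (faults so far: 3)
  step 3: ref 1 -> FAULT, frames=[4,7,5,1] (faults so far: 4)
  step 4: ref 7 -> HIT, frames=[4,7,5,1] (faults so far: 4)
  step 5: ref 4 -> HIT, frames=[4,7,5,1] (faults so far: 4)
  step 6: ref 2 -> FAULT, evict 5, frames=[4,7,2,1] (faults so far: 5)
  step 7: ref 7 -> HIT, frames=[4,7,2,1] (faults so far: 5)
  step 8: ref 6 -> FAULT, evict 1, frames=[4,7,2,6] (faults so far: 6)
  step 9: ref 3 -> FAULT, evict 4, frames=[3,7,2,6] (faults so far: 7)
  step 10: ref 4 -> FAULT, evict 2, frames=[3,7,4,6] (faults so far: 8)
  LRU total faults: 8
--- Optimal ---
  step 0: ref 4 -> FAULT, frames=[4,-,-,-] (faults so far: 1)
  step 1: ref 7 -> FAULT, frames=[4,7,-,-] (faults so far: 2)
  step 2: ref 5 -> FAULT, frames=[4,7,5,-] (faults so far: 3)
  step 3: ref 1 -> FAULT, frames=[4,7,5,1] (faults so far: 4)
  step 4: ref 7 -> HIT, frames=[4,7,5,1] (faults so far: 4)
  step 5: ref 4 -> HIT, frames=[4,7,5,1] (faults so far: 4)
  step 6: ref 2 -> FAULT, evict 1, frames=[4,7,5,2] (faults so far: 5)
  step 7: ref 7 -> HIT, frames=[4,7,5,2] (faults so far: 5)
  step 8: ref 6 -> FAULT, evict 2, frames=[4,7,5,6] (faults so far: 6)
  step 9: ref 3 -> FAULT, evict 5, frames=[4,7,3,6] (faults so far: 7)
  step 10: ref 4 -> HIT, frames=[4,7,3,6] (faults so far: 7)
  Optimal total faults: 7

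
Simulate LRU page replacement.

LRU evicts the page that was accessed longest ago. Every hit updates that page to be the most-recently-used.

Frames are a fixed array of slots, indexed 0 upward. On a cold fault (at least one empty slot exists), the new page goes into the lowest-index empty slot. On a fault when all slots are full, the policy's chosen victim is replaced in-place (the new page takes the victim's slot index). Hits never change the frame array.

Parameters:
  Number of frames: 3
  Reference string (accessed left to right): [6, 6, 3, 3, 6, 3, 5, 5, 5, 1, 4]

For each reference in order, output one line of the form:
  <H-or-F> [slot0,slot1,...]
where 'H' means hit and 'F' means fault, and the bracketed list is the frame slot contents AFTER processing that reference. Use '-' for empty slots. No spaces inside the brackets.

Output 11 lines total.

F [6,-,-]
H [6,-,-]
F [6,3,-]
H [6,3,-]
H [6,3,-]
H [6,3,-]
F [6,3,5]
H [6,3,5]
H [6,3,5]
F [1,3,5]
F [1,4,5]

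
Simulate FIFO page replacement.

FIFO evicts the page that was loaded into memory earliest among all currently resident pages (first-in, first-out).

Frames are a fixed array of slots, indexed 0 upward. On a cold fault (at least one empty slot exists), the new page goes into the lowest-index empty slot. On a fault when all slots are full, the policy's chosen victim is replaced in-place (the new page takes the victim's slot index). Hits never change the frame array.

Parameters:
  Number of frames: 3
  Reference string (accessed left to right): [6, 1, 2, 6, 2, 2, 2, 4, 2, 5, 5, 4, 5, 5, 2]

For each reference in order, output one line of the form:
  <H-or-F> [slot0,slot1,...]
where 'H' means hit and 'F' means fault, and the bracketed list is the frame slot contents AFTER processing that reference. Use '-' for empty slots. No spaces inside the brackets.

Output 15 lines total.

F [6,-,-]
F [6,1,-]
F [6,1,2]
H [6,1,2]
H [6,1,2]
H [6,1,2]
H [6,1,2]
F [4,1,2]
H [4,1,2]
F [4,5,2]
H [4,5,2]
H [4,5,2]
H [4,5,2]
H [4,5,2]
H [4,5,2]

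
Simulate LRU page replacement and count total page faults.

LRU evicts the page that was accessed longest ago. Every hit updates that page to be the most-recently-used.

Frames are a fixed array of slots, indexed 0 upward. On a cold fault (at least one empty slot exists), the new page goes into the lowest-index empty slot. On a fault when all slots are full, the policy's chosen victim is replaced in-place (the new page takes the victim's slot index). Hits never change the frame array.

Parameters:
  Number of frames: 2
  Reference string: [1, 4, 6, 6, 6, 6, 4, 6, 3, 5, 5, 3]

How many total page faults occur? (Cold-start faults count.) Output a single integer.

Step 0: ref 1 → FAULT, frames=[1,-]
Step 1: ref 4 → FAULT, frames=[1,4]
Step 2: ref 6 → FAULT (evict 1), frames=[6,4]
Step 3: ref 6 → HIT, frames=[6,4]
Step 4: ref 6 → HIT, frames=[6,4]
Step 5: ref 6 → HIT, frames=[6,4]
Step 6: ref 4 → HIT, frames=[6,4]
Step 7: ref 6 → HIT, frames=[6,4]
Step 8: ref 3 → FAULT (evict 4), frames=[6,3]
Step 9: ref 5 → FAULT (evict 6), frames=[5,3]
Step 10: ref 5 → HIT, frames=[5,3]
Step 11: ref 3 → HIT, frames=[5,3]
Total faults: 5

Answer: 5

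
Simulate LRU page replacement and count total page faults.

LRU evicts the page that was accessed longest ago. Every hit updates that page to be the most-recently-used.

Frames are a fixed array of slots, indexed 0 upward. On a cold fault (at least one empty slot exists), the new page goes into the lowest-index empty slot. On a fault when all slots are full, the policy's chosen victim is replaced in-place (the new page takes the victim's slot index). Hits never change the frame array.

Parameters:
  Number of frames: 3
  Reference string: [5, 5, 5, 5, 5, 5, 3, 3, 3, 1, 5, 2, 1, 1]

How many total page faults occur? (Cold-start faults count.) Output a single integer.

Step 0: ref 5 → FAULT, frames=[5,-,-]
Step 1: ref 5 → HIT, frames=[5,-,-]
Step 2: ref 5 → HIT, frames=[5,-,-]
Step 3: ref 5 → HIT, frames=[5,-,-]
Step 4: ref 5 → HIT, frames=[5,-,-]
Step 5: ref 5 → HIT, frames=[5,-,-]
Step 6: ref 3 → FAULT, frames=[5,3,-]
Step 7: ref 3 → HIT, frames=[5,3,-]
Step 8: ref 3 → HIT, frames=[5,3,-]
Step 9: ref 1 → FAULT, frames=[5,3,1]
Step 10: ref 5 → HIT, frames=[5,3,1]
Step 11: ref 2 → FAULT (evict 3), frames=[5,2,1]
Step 12: ref 1 → HIT, frames=[5,2,1]
Step 13: ref 1 → HIT, frames=[5,2,1]
Total faults: 4

Answer: 4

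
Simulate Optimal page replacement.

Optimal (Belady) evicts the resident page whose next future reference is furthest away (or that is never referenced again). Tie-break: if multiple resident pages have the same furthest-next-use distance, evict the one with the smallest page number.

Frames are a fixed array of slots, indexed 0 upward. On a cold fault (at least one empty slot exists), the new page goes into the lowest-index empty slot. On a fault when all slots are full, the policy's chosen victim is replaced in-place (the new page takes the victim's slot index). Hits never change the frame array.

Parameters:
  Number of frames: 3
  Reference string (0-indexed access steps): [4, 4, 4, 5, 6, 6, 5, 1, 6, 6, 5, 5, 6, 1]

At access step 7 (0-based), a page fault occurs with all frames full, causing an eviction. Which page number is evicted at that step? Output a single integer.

Step 0: ref 4 -> FAULT, frames=[4,-,-]
Step 1: ref 4 -> HIT, frames=[4,-,-]
Step 2: ref 4 -> HIT, frames=[4,-,-]
Step 3: ref 5 -> FAULT, frames=[4,5,-]
Step 4: ref 6 -> FAULT, frames=[4,5,6]
Step 5: ref 6 -> HIT, frames=[4,5,6]
Step 6: ref 5 -> HIT, frames=[4,5,6]
Step 7: ref 1 -> FAULT, evict 4, frames=[1,5,6]
At step 7: evicted page 4

Answer: 4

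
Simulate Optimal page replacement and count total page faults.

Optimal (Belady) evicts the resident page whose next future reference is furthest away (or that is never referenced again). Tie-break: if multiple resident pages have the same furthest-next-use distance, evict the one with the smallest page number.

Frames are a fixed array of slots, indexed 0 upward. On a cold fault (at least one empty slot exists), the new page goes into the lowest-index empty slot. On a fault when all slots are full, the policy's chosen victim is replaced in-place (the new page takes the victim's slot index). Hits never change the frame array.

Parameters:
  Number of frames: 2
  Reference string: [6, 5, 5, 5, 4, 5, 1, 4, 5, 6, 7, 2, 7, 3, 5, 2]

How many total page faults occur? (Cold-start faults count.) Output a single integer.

Step 0: ref 6 → FAULT, frames=[6,-]
Step 1: ref 5 → FAULT, frames=[6,5]
Step 2: ref 5 → HIT, frames=[6,5]
Step 3: ref 5 → HIT, frames=[6,5]
Step 4: ref 4 → FAULT (evict 6), frames=[4,5]
Step 5: ref 5 → HIT, frames=[4,5]
Step 6: ref 1 → FAULT (evict 5), frames=[4,1]
Step 7: ref 4 → HIT, frames=[4,1]
Step 8: ref 5 → FAULT (evict 1), frames=[4,5]
Step 9: ref 6 → FAULT (evict 4), frames=[6,5]
Step 10: ref 7 → FAULT (evict 6), frames=[7,5]
Step 11: ref 2 → FAULT (evict 5), frames=[7,2]
Step 12: ref 7 → HIT, frames=[7,2]
Step 13: ref 3 → FAULT (evict 7), frames=[3,2]
Step 14: ref 5 → FAULT (evict 3), frames=[5,2]
Step 15: ref 2 → HIT, frames=[5,2]
Total faults: 10

Answer: 10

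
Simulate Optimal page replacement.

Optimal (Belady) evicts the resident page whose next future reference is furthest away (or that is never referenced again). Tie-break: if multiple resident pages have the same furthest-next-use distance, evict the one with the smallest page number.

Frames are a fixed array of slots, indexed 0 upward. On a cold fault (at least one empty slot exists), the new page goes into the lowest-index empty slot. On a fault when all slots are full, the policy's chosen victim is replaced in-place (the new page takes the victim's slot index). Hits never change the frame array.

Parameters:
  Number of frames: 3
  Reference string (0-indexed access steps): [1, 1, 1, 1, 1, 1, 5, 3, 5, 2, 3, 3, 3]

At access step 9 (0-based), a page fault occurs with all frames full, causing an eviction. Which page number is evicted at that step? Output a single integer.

Step 0: ref 1 -> FAULT, frames=[1,-,-]
Step 1: ref 1 -> HIT, frames=[1,-,-]
Step 2: ref 1 -> HIT, frames=[1,-,-]
Step 3: ref 1 -> HIT, frames=[1,-,-]
Step 4: ref 1 -> HIT, frames=[1,-,-]
Step 5: ref 1 -> HIT, frames=[1,-,-]
Step 6: ref 5 -> FAULT, frames=[1,5,-]
Step 7: ref 3 -> FAULT, frames=[1,5,3]
Step 8: ref 5 -> HIT, frames=[1,5,3]
Step 9: ref 2 -> FAULT, evict 1, frames=[2,5,3]
At step 9: evicted page 1

Answer: 1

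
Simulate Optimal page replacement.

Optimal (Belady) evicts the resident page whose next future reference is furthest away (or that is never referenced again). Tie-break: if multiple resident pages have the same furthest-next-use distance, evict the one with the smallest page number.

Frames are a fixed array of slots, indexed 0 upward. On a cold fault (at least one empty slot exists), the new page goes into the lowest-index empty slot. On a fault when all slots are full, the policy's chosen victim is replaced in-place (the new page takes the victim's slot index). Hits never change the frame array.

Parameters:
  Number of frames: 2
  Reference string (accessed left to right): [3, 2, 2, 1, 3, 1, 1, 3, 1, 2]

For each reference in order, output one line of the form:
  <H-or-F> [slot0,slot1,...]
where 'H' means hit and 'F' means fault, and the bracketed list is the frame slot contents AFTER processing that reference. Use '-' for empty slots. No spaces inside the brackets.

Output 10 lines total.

F [3,-]
F [3,2]
H [3,2]
F [3,1]
H [3,1]
H [3,1]
H [3,1]
H [3,1]
H [3,1]
F [3,2]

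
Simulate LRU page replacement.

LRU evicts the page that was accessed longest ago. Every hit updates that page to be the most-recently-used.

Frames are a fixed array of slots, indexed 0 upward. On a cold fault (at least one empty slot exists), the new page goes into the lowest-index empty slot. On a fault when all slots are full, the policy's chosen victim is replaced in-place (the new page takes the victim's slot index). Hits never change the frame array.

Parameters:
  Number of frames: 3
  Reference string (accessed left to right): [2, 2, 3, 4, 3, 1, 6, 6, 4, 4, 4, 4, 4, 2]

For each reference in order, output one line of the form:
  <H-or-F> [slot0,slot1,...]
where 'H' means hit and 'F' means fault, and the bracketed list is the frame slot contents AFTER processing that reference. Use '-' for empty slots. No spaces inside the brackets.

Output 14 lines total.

F [2,-,-]
H [2,-,-]
F [2,3,-]
F [2,3,4]
H [2,3,4]
F [1,3,4]
F [1,3,6]
H [1,3,6]
F [1,4,6]
H [1,4,6]
H [1,4,6]
H [1,4,6]
H [1,4,6]
F [2,4,6]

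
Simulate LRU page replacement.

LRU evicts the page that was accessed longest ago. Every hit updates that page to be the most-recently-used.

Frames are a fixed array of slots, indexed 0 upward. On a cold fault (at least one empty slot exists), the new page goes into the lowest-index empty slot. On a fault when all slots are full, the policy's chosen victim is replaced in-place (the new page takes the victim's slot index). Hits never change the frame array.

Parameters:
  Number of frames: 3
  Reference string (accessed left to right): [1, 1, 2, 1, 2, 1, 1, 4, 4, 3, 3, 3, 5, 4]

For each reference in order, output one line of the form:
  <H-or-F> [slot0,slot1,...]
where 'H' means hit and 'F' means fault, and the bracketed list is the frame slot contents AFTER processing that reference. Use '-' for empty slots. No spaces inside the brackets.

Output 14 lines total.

F [1,-,-]
H [1,-,-]
F [1,2,-]
H [1,2,-]
H [1,2,-]
H [1,2,-]
H [1,2,-]
F [1,2,4]
H [1,2,4]
F [1,3,4]
H [1,3,4]
H [1,3,4]
F [5,3,4]
H [5,3,4]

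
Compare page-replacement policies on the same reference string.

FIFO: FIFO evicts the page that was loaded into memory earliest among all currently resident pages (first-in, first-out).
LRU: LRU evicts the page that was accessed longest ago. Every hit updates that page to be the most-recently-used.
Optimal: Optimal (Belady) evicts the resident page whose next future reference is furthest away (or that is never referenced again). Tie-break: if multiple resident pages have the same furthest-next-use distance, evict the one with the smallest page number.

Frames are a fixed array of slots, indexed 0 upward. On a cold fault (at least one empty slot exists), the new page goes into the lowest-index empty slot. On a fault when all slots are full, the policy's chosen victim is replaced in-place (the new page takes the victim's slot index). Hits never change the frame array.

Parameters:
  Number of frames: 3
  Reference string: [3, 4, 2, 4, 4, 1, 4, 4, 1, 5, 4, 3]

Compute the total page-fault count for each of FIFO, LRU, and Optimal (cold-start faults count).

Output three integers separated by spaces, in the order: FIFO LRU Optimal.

--- FIFO ---
  step 0: ref 3 -> FAULT, frames=[3,-,-] (faults so far: 1)
  step 1: ref 4 -> FAULT, frames=[3,4,-] (faults so far: 2)
  step 2: ref 2 -> FAULT, frames=[3,4,2] (faults so far: 3)
  step 3: ref 4 -> HIT, frames=[3,4,2] (faults so far: 3)
  step 4: ref 4 -> HIT, frames=[3,4,2] (faults so far: 3)
  step 5: ref 1 -> FAULT, evict 3, frames=[1,4,2] (faults so far: 4)
  step 6: ref 4 -> HIT, frames=[1,4,2] (faults so far: 4)
  step 7: ref 4 -> HIT, frames=[1,4,2] (faults so far: 4)
  step 8: ref 1 -> HIT, frames=[1,4,2] (faults so far: 4)
  step 9: ref 5 -> FAULT, evict 4, frames=[1,5,2] (faults so far: 5)
  step 10: ref 4 -> FAULT, evict 2, frames=[1,5,4] (faults so far: 6)
  step 11: ref 3 -> FAULT, evict 1, frames=[3,5,4] (faults so far: 7)
  FIFO total faults: 7
--- LRU ---
  step 0: ref 3 -> FAULT, frames=[3,-,-] (faults so far: 1)
  step 1: ref 4 -> FAULT, frames=[3,4,-] (faults so far: 2)
  step 2: ref 2 -> FAULT, frames=[3,4,2] (faults so far: 3)
  step 3: ref 4 -> HIT, frames=[3,4,2] (faults so far: 3)
  step 4: ref 4 -> HIT, frames=[3,4,2] (faults so far: 3)
  step 5: ref 1 -> FAULT, evict 3, frames=[1,4,2] (faults so far: 4)
  step 6: ref 4 -> HIT, frames=[1,4,2] (faults so far: 4)
  step 7: ref 4 -> HIT, frames=[1,4,2] (faults so far: 4)
  step 8: ref 1 -> HIT, frames=[1,4,2] (faults so far: 4)
  step 9: ref 5 -> FAULT, evict 2, frames=[1,4,5] (faults so far: 5)
  step 10: ref 4 -> HIT, frames=[1,4,5] (faults so far: 5)
  step 11: ref 3 -> FAULT, evict 1, frames=[3,4,5] (faults so far: 6)
  LRU total faults: 6
--- Optimal ---
  step 0: ref 3 -> FAULT, frames=[3,-,-] (faults so far: 1)
  step 1: ref 4 -> FAULT, frames=[3,4,-] (faults so far: 2)
  step 2: ref 2 -> FAULT, frames=[3,4,2] (faults so far: 3)
  step 3: ref 4 -> HIT, frames=[3,4,2] (faults so far: 3)
  step 4: ref 4 -> HIT, frames=[3,4,2] (faults so far: 3)
  step 5: ref 1 -> FAULT, evict 2, frames=[3,4,1] (faults so far: 4)
  step 6: ref 4 -> HIT, frames=[3,4,1] (faults so far: 4)
  step 7: ref 4 -> HIT, frames=[3,4,1] (faults so far: 4)
  step 8: ref 1 -> HIT, frames=[3,4,1] (faults so far: 4)
  step 9: ref 5 -> FAULT, evict 1, frames=[3,4,5] (faults so far: 5)
  step 10: ref 4 -> HIT, frames=[3,4,5] (faults so far: 5)
  step 11: ref 3 -> HIT, frames=[3,4,5] (faults so far: 5)
  Optimal total faults: 5

Answer: 7 6 5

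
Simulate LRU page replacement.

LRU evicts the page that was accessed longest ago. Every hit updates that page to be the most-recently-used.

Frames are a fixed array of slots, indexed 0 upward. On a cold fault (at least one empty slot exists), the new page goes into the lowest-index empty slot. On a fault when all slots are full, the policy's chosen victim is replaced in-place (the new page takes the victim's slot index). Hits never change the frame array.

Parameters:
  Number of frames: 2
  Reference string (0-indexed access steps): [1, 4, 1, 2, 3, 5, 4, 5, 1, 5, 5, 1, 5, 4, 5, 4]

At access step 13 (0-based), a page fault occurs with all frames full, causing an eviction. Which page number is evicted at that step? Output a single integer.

Answer: 1

Derivation:
Step 0: ref 1 -> FAULT, frames=[1,-]
Step 1: ref 4 -> FAULT, frames=[1,4]
Step 2: ref 1 -> HIT, frames=[1,4]
Step 3: ref 2 -> FAULT, evict 4, frames=[1,2]
Step 4: ref 3 -> FAULT, evict 1, frames=[3,2]
Step 5: ref 5 -> FAULT, evict 2, frames=[3,5]
Step 6: ref 4 -> FAULT, evict 3, frames=[4,5]
Step 7: ref 5 -> HIT, frames=[4,5]
Step 8: ref 1 -> FAULT, evict 4, frames=[1,5]
Step 9: ref 5 -> HIT, frames=[1,5]
Step 10: ref 5 -> HIT, frames=[1,5]
Step 11: ref 1 -> HIT, frames=[1,5]
Step 12: ref 5 -> HIT, frames=[1,5]
Step 13: ref 4 -> FAULT, evict 1, frames=[4,5]
At step 13: evicted page 1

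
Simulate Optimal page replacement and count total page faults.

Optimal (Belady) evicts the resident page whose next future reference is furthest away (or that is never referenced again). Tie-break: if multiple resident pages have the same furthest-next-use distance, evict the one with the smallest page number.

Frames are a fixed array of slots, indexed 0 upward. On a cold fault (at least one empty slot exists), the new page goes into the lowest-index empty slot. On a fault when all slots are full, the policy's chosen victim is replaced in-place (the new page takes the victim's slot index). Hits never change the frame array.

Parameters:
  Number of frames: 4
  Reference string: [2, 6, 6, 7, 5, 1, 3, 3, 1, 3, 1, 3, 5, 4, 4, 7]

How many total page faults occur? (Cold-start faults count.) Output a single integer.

Answer: 7

Derivation:
Step 0: ref 2 → FAULT, frames=[2,-,-,-]
Step 1: ref 6 → FAULT, frames=[2,6,-,-]
Step 2: ref 6 → HIT, frames=[2,6,-,-]
Step 3: ref 7 → FAULT, frames=[2,6,7,-]
Step 4: ref 5 → FAULT, frames=[2,6,7,5]
Step 5: ref 1 → FAULT (evict 2), frames=[1,6,7,5]
Step 6: ref 3 → FAULT (evict 6), frames=[1,3,7,5]
Step 7: ref 3 → HIT, frames=[1,3,7,5]
Step 8: ref 1 → HIT, frames=[1,3,7,5]
Step 9: ref 3 → HIT, frames=[1,3,7,5]
Step 10: ref 1 → HIT, frames=[1,3,7,5]
Step 11: ref 3 → HIT, frames=[1,3,7,5]
Step 12: ref 5 → HIT, frames=[1,3,7,5]
Step 13: ref 4 → FAULT (evict 1), frames=[4,3,7,5]
Step 14: ref 4 → HIT, frames=[4,3,7,5]
Step 15: ref 7 → HIT, frames=[4,3,7,5]
Total faults: 7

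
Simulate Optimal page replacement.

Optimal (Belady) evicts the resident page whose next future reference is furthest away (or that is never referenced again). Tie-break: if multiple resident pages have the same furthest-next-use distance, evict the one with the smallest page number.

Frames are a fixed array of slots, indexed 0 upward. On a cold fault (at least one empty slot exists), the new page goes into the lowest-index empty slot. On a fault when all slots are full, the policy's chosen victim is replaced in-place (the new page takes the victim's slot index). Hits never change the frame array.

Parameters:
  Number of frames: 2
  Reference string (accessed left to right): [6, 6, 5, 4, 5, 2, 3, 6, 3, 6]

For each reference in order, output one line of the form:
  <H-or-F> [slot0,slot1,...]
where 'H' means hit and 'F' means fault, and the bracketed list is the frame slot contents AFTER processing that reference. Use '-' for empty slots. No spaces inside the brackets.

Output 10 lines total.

F [6,-]
H [6,-]
F [6,5]
F [4,5]
H [4,5]
F [2,5]
F [3,5]
F [3,6]
H [3,6]
H [3,6]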